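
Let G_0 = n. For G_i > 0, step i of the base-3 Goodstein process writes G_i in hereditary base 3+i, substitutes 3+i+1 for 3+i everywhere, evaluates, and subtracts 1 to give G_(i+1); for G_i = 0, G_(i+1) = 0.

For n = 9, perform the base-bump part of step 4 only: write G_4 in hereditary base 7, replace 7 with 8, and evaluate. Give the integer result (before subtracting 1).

9 —HB3→ 3^2 —bump→ 4^2 = 16 —(−1)→ 15
15 —HB4→ 3·4 + 3 —bump→ 3·5 + 3 = 18 —(−1)→ 17
17 —HB5→ 3·5 + 2 —bump→ 3·6 + 2 = 20 —(−1)→ 19
19 —HB6→ 3·6 + 1 —bump→ 3·7 + 1 = 22 —(−1)→ 21

24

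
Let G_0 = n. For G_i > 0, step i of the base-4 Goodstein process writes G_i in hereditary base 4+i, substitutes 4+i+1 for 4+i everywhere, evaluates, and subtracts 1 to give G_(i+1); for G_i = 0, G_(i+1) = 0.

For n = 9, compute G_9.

10

G_0=9  [base 4] 2·4 + 1  →[4↦5]→  2·5 + 1 = 11  −1 ⇒ G_1=10
G_1=10  [base 5] 2·5  →[5↦6]→  2·6 = 12  −1 ⇒ G_2=11
G_2=11  [base 6] 6 + 5  →[6↦7]→  7 + 5 = 12  −1 ⇒ G_3=11
G_3=11  [base 7] 7 + 4  →[7↦8]→  8 + 4 = 12  −1 ⇒ G_4=11
G_4=11  [base 8] 8 + 3  →[8↦9]→  9 + 3 = 12  −1 ⇒ G_5=11
G_5=11  [base 9] 9 + 2  →[9↦10]→  10 + 2 = 12  −1 ⇒ G_6=11
G_6=11  [base 10] 10 + 1  →[10↦11]→  11 + 1 = 12  −1 ⇒ G_7=11
G_7=11  [base 11] 11  →[11↦12]→  12 = 12  −1 ⇒ G_8=11
G_8=11  [base 12] 11  →[12↦13]→  11 = 11  −1 ⇒ G_9=10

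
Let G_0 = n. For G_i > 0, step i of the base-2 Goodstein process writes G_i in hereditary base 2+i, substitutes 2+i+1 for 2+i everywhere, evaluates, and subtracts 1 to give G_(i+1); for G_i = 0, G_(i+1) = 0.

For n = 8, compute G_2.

i=0: 8 = 2^(2 + 1) (b=2); 2→3: 3^(3 + 1) = 81; 81−1 = 80
i=1: 80 = 2·3^3 + 2·3^2 + 2·3 + 2 (b=3); 3→4: 2·4^4 + 2·4^2 + 2·4 + 2 = 554; 554−1 = 553
i=2: 553 = 2·4^4 + 2·4^2 + 2·4 + 1 (b=4); 4→5: 2·5^5 + 2·5^2 + 2·5 + 1 = 6311; 6311−1 = 6310

553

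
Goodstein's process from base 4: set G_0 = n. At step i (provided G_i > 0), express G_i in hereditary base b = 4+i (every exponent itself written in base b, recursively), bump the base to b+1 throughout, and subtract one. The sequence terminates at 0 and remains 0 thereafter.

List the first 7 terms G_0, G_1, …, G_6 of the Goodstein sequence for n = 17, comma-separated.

17, 25, 35, 39, 43, 47, 51

G_0=17  [base 4] 4^2 + 1  →[4↦5]→  5^2 + 1 = 26  −1 ⇒ G_1=25
G_1=25  [base 5] 5^2  →[5↦6]→  6^2 = 36  −1 ⇒ G_2=35
G_2=35  [base 6] 5·6 + 5  →[6↦7]→  5·7 + 5 = 40  −1 ⇒ G_3=39
G_3=39  [base 7] 5·7 + 4  →[7↦8]→  5·8 + 4 = 44  −1 ⇒ G_4=43
G_4=43  [base 8] 5·8 + 3  →[8↦9]→  5·9 + 3 = 48  −1 ⇒ G_5=47
G_5=47  [base 9] 5·9 + 2  →[9↦10]→  5·10 + 2 = 52  −1 ⇒ G_6=51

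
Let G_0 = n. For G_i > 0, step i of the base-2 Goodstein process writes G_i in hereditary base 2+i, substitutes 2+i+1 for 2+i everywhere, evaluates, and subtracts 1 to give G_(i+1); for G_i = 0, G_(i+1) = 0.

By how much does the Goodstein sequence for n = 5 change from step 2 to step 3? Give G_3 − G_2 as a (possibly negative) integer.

(0) 5|_2 = 2^2 + 1 ↦ 3^3 + 1|_3 = 28 ⇒ 27
(1) 27|_3 = 3^3 ↦ 4^4|_4 = 256 ⇒ 255
(2) 255|_4 = 3·4^3 + 3·4^2 + 3·4 + 3 ↦ 3·5^3 + 3·5^2 + 3·5 + 3|_5 = 468 ⇒ 467

212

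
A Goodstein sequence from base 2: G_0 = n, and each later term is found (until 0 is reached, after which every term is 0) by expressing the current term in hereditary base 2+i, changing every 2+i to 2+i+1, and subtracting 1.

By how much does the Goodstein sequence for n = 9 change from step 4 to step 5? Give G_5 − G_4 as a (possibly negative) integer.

G_0=9  [base 2] 2^(2 + 1) + 1  →[2↦3]→  3^(3 + 1) + 1 = 82  −1 ⇒ G_1=81
G_1=81  [base 3] 3^(3 + 1)  →[3↦4]→  4^(4 + 1) = 1024  −1 ⇒ G_2=1023
G_2=1023  [base 4] 3·4^4 + 3·4^3 + 3·4^2 + 3·4 + 3  →[4↦5]→  3·5^5 + 3·5^3 + 3·5^2 + 3·5 + 3 = 9843  −1 ⇒ G_3=9842
G_3=9842  [base 5] 3·5^5 + 3·5^3 + 3·5^2 + 3·5 + 2  →[5↦6]→  3·6^6 + 3·6^3 + 3·6^2 + 3·6 + 2 = 140744  −1 ⇒ G_4=140743
G_4=140743  [base 6] 3·6^6 + 3·6^3 + 3·6^2 + 3·6 + 1  →[6↦7]→  3·7^7 + 3·7^3 + 3·7^2 + 3·7 + 1 = 2471827  −1 ⇒ G_5=2471826

2331083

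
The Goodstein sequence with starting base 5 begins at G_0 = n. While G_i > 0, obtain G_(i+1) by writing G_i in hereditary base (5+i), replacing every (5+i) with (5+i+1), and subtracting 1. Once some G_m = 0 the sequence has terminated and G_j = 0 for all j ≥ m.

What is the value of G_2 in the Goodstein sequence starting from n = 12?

G_0 = 12. HB_5(12) = 2·5 + 2. Bump = 14. G_1 = 13.
G_1 = 13. HB_6(13) = 2·6 + 1. Bump = 15. G_2 = 14.
G_2 = 14. HB_7(14) = 2·7. Bump = 16. G_3 = 15.

14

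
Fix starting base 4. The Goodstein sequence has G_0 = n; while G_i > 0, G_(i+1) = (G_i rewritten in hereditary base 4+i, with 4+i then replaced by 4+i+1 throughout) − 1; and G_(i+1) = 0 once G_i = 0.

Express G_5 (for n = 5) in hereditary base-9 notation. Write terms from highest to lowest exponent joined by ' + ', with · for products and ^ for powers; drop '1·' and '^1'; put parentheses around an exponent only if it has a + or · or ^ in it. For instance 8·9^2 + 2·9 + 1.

2

i=0: 5 = 4 + 1 (b=4); 4→5: 5 + 1 = 6; 6−1 = 5
i=1: 5 = 5 (b=5); 5→6: 6 = 6; 6−1 = 5
i=2: 5 = 5 (b=6); 6→7: 5 = 5; 5−1 = 4
i=3: 4 = 4 (b=7); 7→8: 4 = 4; 4−1 = 3
i=4: 3 = 3 (b=8); 8→9: 3 = 3; 3−1 = 2
i=5: 2 = 2 (b=9); 9→10: 2 = 2; 2−1 = 1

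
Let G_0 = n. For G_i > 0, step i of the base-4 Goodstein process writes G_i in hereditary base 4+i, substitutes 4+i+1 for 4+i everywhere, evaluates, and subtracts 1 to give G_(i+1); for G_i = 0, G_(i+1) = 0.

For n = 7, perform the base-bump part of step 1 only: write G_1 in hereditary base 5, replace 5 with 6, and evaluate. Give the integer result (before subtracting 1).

i=0: 7 = 4 + 3 (b=4); 4→5: 5 + 3 = 8; 8−1 = 7
i=1: 7 = 5 + 2 (b=5); 5→6: 6 + 2 = 8; 8−1 = 7

8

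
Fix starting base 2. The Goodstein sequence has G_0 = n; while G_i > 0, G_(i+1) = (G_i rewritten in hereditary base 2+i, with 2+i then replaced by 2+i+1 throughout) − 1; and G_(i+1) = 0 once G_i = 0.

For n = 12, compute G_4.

280019

12 —HB2→ 2^(2 + 1) + 2^2 —bump→ 3^(3 + 1) + 3^3 = 108 —(−1)→ 107
107 —HB3→ 3^(3 + 1) + 2·3^2 + 2·3 + 2 —bump→ 4^(4 + 1) + 2·4^2 + 2·4 + 2 = 1066 —(−1)→ 1065
1065 —HB4→ 4^(4 + 1) + 2·4^2 + 2·4 + 1 —bump→ 5^(5 + 1) + 2·5^2 + 2·5 + 1 = 15686 —(−1)→ 15685
15685 —HB5→ 5^(5 + 1) + 2·5^2 + 2·5 —bump→ 6^(6 + 1) + 2·6^2 + 2·6 = 280020 —(−1)→ 280019
280019 —HB6→ 6^(6 + 1) + 2·6^2 + 6 + 5 —bump→ 7^(7 + 1) + 2·7^2 + 7 + 5 = 5764911 —(−1)→ 5764910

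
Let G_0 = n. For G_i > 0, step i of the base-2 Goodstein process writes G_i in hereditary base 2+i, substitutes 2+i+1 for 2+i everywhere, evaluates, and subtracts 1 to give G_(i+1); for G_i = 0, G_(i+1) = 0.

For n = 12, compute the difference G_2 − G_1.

i=0: 12 = 2^(2 + 1) + 2^2 (b=2); 2→3: 3^(3 + 1) + 3^3 = 108; 108−1 = 107
i=1: 107 = 3^(3 + 1) + 2·3^2 + 2·3 + 2 (b=3); 3→4: 4^(4 + 1) + 2·4^2 + 2·4 + 2 = 1066; 1066−1 = 1065

958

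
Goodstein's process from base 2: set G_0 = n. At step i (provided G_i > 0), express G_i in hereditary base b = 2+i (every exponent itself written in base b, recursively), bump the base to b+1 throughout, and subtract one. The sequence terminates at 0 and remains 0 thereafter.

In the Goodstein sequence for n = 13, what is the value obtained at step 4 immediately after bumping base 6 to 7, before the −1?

5765999

(0) 13|_2 = 2^(2 + 1) + 2^2 + 1 ↦ 3^(3 + 1) + 3^3 + 1|_3 = 109 ⇒ 108
(1) 108|_3 = 3^(3 + 1) + 3^3 ↦ 4^(4 + 1) + 4^4|_4 = 1280 ⇒ 1279
(2) 1279|_4 = 4^(4 + 1) + 3·4^3 + 3·4^2 + 3·4 + 3 ↦ 5^(5 + 1) + 3·5^3 + 3·5^2 + 3·5 + 3|_5 = 16093 ⇒ 16092
(3) 16092|_5 = 5^(5 + 1) + 3·5^3 + 3·5^2 + 3·5 + 2 ↦ 6^(6 + 1) + 3·6^3 + 3·6^2 + 3·6 + 2|_6 = 280712 ⇒ 280711
(4) 280711|_6 = 6^(6 + 1) + 3·6^3 + 3·6^2 + 3·6 + 1 ↦ 7^(7 + 1) + 3·7^3 + 3·7^2 + 3·7 + 1|_7 = 5765999 ⇒ 5765998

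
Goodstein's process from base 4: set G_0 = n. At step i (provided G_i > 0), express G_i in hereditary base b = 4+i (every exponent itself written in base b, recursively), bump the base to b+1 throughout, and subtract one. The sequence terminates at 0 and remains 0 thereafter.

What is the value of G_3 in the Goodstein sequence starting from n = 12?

i=0: 12 = 3·4 (b=4); 4→5: 3·5 = 15; 15−1 = 14
i=1: 14 = 2·5 + 4 (b=5); 5→6: 2·6 + 4 = 16; 16−1 = 15
i=2: 15 = 2·6 + 3 (b=6); 6→7: 2·7 + 3 = 17; 17−1 = 16
i=3: 16 = 2·7 + 2 (b=7); 7→8: 2·8 + 2 = 18; 18−1 = 17

16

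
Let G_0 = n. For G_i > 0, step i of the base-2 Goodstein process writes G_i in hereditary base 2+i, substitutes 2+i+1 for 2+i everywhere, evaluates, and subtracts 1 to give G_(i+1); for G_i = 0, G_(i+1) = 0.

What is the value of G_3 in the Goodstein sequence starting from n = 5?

5 —HB2→ 2^2 + 1 —bump→ 3^3 + 1 = 28 —(−1)→ 27
27 —HB3→ 3^3 —bump→ 4^4 = 256 —(−1)→ 255
255 —HB4→ 3·4^3 + 3·4^2 + 3·4 + 3 —bump→ 3·5^3 + 3·5^2 + 3·5 + 3 = 468 —(−1)→ 467
467 —HB5→ 3·5^3 + 3·5^2 + 3·5 + 2 —bump→ 3·6^3 + 3·6^2 + 3·6 + 2 = 776 —(−1)→ 775

467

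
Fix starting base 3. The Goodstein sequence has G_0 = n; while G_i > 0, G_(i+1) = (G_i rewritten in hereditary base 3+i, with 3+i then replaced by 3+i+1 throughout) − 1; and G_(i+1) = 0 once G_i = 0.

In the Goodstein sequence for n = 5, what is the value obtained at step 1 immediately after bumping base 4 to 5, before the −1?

6

step 0: 5 = 3 + 2; sub 4 for 3: 4 + 2; = 6; G_1 = 6−1 = 5
step 1: 5 = 4 + 1; sub 5 for 4: 5 + 1; = 6; G_2 = 6−1 = 5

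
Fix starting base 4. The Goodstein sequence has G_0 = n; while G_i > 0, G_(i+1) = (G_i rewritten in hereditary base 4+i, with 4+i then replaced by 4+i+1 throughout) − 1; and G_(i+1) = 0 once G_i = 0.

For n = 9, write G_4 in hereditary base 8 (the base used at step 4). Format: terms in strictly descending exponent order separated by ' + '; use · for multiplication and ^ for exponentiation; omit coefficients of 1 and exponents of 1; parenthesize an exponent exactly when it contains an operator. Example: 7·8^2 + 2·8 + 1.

9 —HB4→ 2·4 + 1 —bump→ 2·5 + 1 = 11 —(−1)→ 10
10 —HB5→ 2·5 —bump→ 2·6 = 12 —(−1)→ 11
11 —HB6→ 6 + 5 —bump→ 7 + 5 = 12 —(−1)→ 11
11 —HB7→ 7 + 4 —bump→ 8 + 4 = 12 —(−1)→ 11
11 —HB8→ 8 + 3 —bump→ 9 + 3 = 12 —(−1)→ 11

8 + 3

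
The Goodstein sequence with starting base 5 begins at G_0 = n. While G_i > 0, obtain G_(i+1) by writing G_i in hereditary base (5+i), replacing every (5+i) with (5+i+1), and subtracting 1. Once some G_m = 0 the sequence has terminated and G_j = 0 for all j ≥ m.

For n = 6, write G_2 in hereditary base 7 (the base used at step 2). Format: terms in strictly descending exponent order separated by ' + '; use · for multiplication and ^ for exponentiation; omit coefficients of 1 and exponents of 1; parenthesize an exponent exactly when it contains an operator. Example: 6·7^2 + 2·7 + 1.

6

i=0: 6 = 5 + 1 (b=5); 5→6: 6 + 1 = 7; 7−1 = 6
i=1: 6 = 6 (b=6); 6→7: 7 = 7; 7−1 = 6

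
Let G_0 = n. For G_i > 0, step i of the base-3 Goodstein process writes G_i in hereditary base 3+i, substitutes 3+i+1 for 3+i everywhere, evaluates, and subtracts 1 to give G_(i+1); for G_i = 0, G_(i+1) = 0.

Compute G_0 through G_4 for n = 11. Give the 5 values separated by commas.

G_0=11  [base 3] 3^2 + 2  →[3↦4]→  4^2 + 2 = 18  −1 ⇒ G_1=17
G_1=17  [base 4] 4^2 + 1  →[4↦5]→  5^2 + 1 = 26  −1 ⇒ G_2=25
G_2=25  [base 5] 5^2  →[5↦6]→  6^2 = 36  −1 ⇒ G_3=35
G_3=35  [base 6] 5·6 + 5  →[6↦7]→  5·7 + 5 = 40  −1 ⇒ G_4=39

11, 17, 25, 35, 39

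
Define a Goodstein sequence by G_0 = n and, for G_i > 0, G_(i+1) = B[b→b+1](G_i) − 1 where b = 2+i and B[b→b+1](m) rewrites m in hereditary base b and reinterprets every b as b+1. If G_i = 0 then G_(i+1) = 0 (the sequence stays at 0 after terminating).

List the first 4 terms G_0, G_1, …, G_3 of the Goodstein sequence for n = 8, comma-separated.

(0) 8|_2 = 2^(2 + 1) ↦ 3^(3 + 1)|_3 = 81 ⇒ 80
(1) 80|_3 = 2·3^3 + 2·3^2 + 2·3 + 2 ↦ 2·4^4 + 2·4^2 + 2·4 + 2|_4 = 554 ⇒ 553
(2) 553|_4 = 2·4^4 + 2·4^2 + 2·4 + 1 ↦ 2·5^5 + 2·5^2 + 2·5 + 1|_5 = 6311 ⇒ 6310

8, 80, 553, 6310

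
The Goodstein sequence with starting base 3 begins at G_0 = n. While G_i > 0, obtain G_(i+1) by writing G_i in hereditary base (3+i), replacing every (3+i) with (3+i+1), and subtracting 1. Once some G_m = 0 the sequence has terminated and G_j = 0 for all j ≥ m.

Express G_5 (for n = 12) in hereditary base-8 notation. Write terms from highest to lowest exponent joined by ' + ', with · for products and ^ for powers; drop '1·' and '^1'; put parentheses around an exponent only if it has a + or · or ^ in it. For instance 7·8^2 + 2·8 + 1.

step 0: 12 = 3^2 + 3; sub 4 for 3: 4^2 + 4; = 20; G_1 = 20−1 = 19
step 1: 19 = 4^2 + 3; sub 5 for 4: 5^2 + 3; = 28; G_2 = 28−1 = 27
step 2: 27 = 5^2 + 2; sub 6 for 5: 6^2 + 2; = 38; G_3 = 38−1 = 37
step 3: 37 = 6^2 + 1; sub 7 for 6: 7^2 + 1; = 50; G_4 = 50−1 = 49
step 4: 49 = 7^2; sub 8 for 7: 8^2; = 64; G_5 = 64−1 = 63
step 5: 63 = 7·8 + 7; sub 9 for 8: 7·9 + 7; = 70; G_6 = 70−1 = 69

7·8 + 7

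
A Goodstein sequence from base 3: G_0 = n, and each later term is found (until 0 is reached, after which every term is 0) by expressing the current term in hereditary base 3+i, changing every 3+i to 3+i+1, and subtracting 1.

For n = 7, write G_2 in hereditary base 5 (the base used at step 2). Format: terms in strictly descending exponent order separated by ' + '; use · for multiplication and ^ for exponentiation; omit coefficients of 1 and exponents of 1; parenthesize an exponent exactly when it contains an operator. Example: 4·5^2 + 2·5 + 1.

5 + 4

(0) 7|_3 = 2·3 + 1 ↦ 2·4 + 1|_4 = 9 ⇒ 8
(1) 8|_4 = 2·4 ↦ 2·5|_5 = 10 ⇒ 9
(2) 9|_5 = 5 + 4 ↦ 6 + 4|_6 = 10 ⇒ 9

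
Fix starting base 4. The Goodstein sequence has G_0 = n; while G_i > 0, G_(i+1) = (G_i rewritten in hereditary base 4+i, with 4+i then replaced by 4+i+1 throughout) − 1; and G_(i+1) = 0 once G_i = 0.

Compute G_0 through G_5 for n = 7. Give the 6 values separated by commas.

(0) 7|_4 = 4 + 3 ↦ 5 + 3|_5 = 8 ⇒ 7
(1) 7|_5 = 5 + 2 ↦ 6 + 2|_6 = 8 ⇒ 7
(2) 7|_6 = 6 + 1 ↦ 7 + 1|_7 = 8 ⇒ 7
(3) 7|_7 = 7 ↦ 8|_8 = 8 ⇒ 7
(4) 7|_8 = 7 ↦ 7|_9 = 7 ⇒ 6

7, 7, 7, 7, 7, 6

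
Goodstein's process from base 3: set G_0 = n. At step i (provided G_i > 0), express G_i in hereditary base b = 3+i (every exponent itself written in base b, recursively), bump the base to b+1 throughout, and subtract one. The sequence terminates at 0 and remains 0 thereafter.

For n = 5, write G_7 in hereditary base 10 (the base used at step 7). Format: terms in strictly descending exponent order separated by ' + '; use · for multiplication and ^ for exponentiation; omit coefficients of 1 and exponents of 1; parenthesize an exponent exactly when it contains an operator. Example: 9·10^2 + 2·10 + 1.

5 —HB3→ 3 + 2 —bump→ 4 + 2 = 6 —(−1)→ 5
5 —HB4→ 4 + 1 —bump→ 5 + 1 = 6 —(−1)→ 5
5 —HB5→ 5 —bump→ 6 = 6 —(−1)→ 5
5 —HB6→ 5 —bump→ 5 = 5 —(−1)→ 4
4 —HB7→ 4 —bump→ 4 = 4 —(−1)→ 3
3 —HB8→ 3 —bump→ 3 = 3 —(−1)→ 2
2 —HB9→ 2 —bump→ 2 = 2 —(−1)→ 1
1 —HB10→ 1 —bump→ 1 = 1 —(−1)→ 0

1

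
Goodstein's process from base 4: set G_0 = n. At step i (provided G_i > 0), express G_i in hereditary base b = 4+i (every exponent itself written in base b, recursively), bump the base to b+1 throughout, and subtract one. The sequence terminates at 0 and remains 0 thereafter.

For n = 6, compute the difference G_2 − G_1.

0

step 0: 6 = 4 + 2; sub 5 for 4: 5 + 2; = 7; G_1 = 7−1 = 6
step 1: 6 = 5 + 1; sub 6 for 5: 6 + 1; = 7; G_2 = 7−1 = 6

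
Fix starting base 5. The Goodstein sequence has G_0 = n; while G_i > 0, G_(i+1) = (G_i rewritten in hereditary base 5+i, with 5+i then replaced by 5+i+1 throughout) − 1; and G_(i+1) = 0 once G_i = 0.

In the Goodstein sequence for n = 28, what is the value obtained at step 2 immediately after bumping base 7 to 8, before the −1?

i=0: 28 = 5^2 + 3 (b=5); 5→6: 6^2 + 3 = 39; 39−1 = 38
i=1: 38 = 6^2 + 2 (b=6); 6→7: 7^2 + 2 = 51; 51−1 = 50

65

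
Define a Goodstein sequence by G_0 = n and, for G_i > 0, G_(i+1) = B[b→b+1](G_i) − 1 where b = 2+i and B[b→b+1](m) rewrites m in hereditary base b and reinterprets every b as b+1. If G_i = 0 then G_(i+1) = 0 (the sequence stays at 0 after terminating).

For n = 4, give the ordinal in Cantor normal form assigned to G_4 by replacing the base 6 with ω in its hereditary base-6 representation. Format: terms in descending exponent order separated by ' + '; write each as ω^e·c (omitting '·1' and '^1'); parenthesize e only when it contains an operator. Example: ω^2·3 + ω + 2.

ω^2·2 + ω + 5

(0) 4|_2 = 2^2 ↦ 3^3|_3 = 27 ⇒ 26
(1) 26|_3 = 2·3^2 + 2·3 + 2 ↦ 2·4^2 + 2·4 + 2|_4 = 42 ⇒ 41
(2) 41|_4 = 2·4^2 + 2·4 + 1 ↦ 2·5^2 + 2·5 + 1|_5 = 61 ⇒ 60
(3) 60|_5 = 2·5^2 + 2·5 ↦ 2·6^2 + 2·6|_6 = 84 ⇒ 83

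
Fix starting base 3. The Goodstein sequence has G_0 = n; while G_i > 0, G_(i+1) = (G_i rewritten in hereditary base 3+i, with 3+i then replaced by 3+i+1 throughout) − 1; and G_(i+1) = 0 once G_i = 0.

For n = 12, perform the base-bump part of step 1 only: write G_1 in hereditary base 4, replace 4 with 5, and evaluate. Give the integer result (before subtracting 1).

28

i=0: 12 = 3^2 + 3 (b=3); 3→4: 4^2 + 4 = 20; 20−1 = 19
i=1: 19 = 4^2 + 3 (b=4); 4→5: 5^2 + 3 = 28; 28−1 = 27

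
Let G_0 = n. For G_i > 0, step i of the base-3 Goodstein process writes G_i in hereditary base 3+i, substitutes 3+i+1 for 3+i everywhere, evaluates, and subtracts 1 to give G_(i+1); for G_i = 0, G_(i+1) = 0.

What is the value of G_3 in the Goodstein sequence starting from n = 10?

G_0=10  [base 3] 3^2 + 1  →[3↦4]→  4^2 + 1 = 17  −1 ⇒ G_1=16
G_1=16  [base 4] 4^2  →[4↦5]→  5^2 = 25  −1 ⇒ G_2=24
G_2=24  [base 5] 4·5 + 4  →[5↦6]→  4·6 + 4 = 28  −1 ⇒ G_3=27
G_3=27  [base 6] 4·6 + 3  →[6↦7]→  4·7 + 3 = 31  −1 ⇒ G_4=30

27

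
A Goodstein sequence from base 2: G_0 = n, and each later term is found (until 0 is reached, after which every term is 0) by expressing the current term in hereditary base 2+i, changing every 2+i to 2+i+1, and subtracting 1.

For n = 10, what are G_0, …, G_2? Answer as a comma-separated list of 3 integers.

i=0: 10 = 2^(2 + 1) + 2 (b=2); 2→3: 3^(3 + 1) + 3 = 84; 84−1 = 83
i=1: 83 = 3^(3 + 1) + 2 (b=3); 3→4: 4^(4 + 1) + 2 = 1026; 1026−1 = 1025

10, 83, 1025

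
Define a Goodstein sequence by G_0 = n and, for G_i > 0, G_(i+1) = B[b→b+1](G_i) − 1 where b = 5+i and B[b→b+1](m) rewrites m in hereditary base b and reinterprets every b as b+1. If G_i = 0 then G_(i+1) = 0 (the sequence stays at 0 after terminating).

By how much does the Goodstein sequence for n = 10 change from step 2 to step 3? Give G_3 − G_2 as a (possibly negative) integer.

0

G_0 = 10. HB_5(10) = 2·5. Bump = 12. G_1 = 11.
G_1 = 11. HB_6(11) = 6 + 5. Bump = 12. G_2 = 11.
G_2 = 11. HB_7(11) = 7 + 4. Bump = 12. G_3 = 11.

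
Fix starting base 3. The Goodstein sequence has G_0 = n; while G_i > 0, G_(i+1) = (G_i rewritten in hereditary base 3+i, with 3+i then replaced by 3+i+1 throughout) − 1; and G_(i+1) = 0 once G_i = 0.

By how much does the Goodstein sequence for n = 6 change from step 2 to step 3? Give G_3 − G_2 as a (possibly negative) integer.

step 0: 6 = 2·3; sub 4 for 3: 2·4; = 8; G_1 = 8−1 = 7
step 1: 7 = 4 + 3; sub 5 for 4: 5 + 3; = 8; G_2 = 8−1 = 7
step 2: 7 = 5 + 2; sub 6 for 5: 6 + 2; = 8; G_3 = 8−1 = 7

0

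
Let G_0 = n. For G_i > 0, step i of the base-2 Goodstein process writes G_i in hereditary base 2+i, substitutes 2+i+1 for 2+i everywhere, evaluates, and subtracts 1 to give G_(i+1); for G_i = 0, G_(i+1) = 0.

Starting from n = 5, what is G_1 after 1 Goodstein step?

27

G_0 = 5. HB_2(5) = 2^2 + 1. Bump = 28. G_1 = 27.
G_1 = 27. HB_3(27) = 3^3. Bump = 256. G_2 = 255.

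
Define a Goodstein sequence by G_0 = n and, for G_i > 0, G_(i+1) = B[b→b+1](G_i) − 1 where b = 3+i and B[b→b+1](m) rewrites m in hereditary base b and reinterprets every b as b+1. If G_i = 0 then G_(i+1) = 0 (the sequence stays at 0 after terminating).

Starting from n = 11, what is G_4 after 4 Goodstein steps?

39

G_0 = 11. HB_3(11) = 3^2 + 2. Bump = 18. G_1 = 17.
G_1 = 17. HB_4(17) = 4^2 + 1. Bump = 26. G_2 = 25.
G_2 = 25. HB_5(25) = 5^2. Bump = 36. G_3 = 35.
G_3 = 35. HB_6(35) = 5·6 + 5. Bump = 40. G_4 = 39.
G_4 = 39. HB_7(39) = 5·7 + 4. Bump = 44. G_5 = 43.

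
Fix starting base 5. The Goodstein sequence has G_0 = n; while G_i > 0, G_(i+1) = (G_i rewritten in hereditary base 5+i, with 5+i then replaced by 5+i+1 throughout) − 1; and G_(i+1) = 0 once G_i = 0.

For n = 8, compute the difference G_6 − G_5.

-1

(0) 8|_5 = 5 + 3 ↦ 6 + 3|_6 = 9 ⇒ 8
(1) 8|_6 = 6 + 2 ↦ 7 + 2|_7 = 9 ⇒ 8
(2) 8|_7 = 7 + 1 ↦ 8 + 1|_8 = 9 ⇒ 8
(3) 8|_8 = 8 ↦ 9|_9 = 9 ⇒ 8
(4) 8|_9 = 8 ↦ 8|_10 = 8 ⇒ 7
(5) 7|_10 = 7 ↦ 7|_11 = 7 ⇒ 6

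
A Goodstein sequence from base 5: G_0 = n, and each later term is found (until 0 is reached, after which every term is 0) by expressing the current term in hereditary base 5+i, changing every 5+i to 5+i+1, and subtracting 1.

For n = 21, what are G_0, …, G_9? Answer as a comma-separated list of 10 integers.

21, 24, 27, 29, 31, 33, 35, 37, 39, 41

[0] 21 ≡ 4·5 + 1 (base 5). Lift 6: 25. −1: 24.
[1] 24 ≡ 4·6 (base 6). Lift 7: 28. −1: 27.
[2] 27 ≡ 3·7 + 6 (base 7). Lift 8: 30. −1: 29.
[3] 29 ≡ 3·8 + 5 (base 8). Lift 9: 32. −1: 31.
[4] 31 ≡ 3·9 + 4 (base 9). Lift 10: 34. −1: 33.
[5] 33 ≡ 3·10 + 3 (base 10). Lift 11: 36. −1: 35.
[6] 35 ≡ 3·11 + 2 (base 11). Lift 12: 38. −1: 37.
[7] 37 ≡ 3·12 + 1 (base 12). Lift 13: 40. −1: 39.
[8] 39 ≡ 3·13 (base 13). Lift 14: 42. −1: 41.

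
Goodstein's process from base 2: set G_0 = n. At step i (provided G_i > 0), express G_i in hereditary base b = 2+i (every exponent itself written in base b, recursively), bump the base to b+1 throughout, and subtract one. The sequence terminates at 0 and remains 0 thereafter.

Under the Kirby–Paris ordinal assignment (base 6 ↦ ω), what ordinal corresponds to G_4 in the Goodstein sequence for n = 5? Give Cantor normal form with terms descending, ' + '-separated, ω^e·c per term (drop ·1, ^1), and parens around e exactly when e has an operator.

ω^3·3 + ω^2·3 + ω·3 + 1

base 2: 5 = 2^2 + 1; at 3: 3^3 + 1 = 28; next = 27
base 3: 27 = 3^3; at 4: 4^4 = 256; next = 255
base 4: 255 = 3·4^3 + 3·4^2 + 3·4 + 3; at 5: 3·5^3 + 3·5^2 + 3·5 + 3 = 468; next = 467
base 5: 467 = 3·5^3 + 3·5^2 + 3·5 + 2; at 6: 3·6^3 + 3·6^2 + 3·6 + 2 = 776; next = 775
base 6: 775 = 3·6^3 + 3·6^2 + 3·6 + 1; at 7: 3·7^3 + 3·7^2 + 3·7 + 1 = 1198; next = 1197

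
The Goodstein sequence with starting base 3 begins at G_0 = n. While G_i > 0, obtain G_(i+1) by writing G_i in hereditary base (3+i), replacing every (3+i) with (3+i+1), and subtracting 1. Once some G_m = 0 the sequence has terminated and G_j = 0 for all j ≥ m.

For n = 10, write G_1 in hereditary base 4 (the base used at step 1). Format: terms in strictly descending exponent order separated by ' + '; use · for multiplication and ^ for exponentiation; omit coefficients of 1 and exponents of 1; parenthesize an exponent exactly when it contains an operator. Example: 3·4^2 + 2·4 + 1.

4^2

10 —HB3→ 3^2 + 1 —bump→ 4^2 + 1 = 17 —(−1)→ 16
16 —HB4→ 4^2 —bump→ 5^2 = 25 —(−1)→ 24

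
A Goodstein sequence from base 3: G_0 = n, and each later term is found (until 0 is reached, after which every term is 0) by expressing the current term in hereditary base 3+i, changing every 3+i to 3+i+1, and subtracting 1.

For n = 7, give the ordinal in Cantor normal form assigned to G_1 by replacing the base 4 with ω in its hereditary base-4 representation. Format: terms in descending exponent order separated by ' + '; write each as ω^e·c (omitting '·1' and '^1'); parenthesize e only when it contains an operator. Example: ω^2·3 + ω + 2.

ω·2

(0) 7|_3 = 2·3 + 1 ↦ 2·4 + 1|_4 = 9 ⇒ 8
(1) 8|_4 = 2·4 ↦ 2·5|_5 = 10 ⇒ 9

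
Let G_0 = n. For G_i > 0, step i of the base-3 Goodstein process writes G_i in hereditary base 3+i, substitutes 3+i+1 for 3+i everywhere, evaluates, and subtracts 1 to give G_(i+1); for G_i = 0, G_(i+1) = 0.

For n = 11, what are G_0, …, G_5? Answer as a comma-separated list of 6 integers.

11, 17, 25, 35, 39, 43

G_0 = 11. HB_3(11) = 3^2 + 2. Bump = 18. G_1 = 17.
G_1 = 17. HB_4(17) = 4^2 + 1. Bump = 26. G_2 = 25.
G_2 = 25. HB_5(25) = 5^2. Bump = 36. G_3 = 35.
G_3 = 35. HB_6(35) = 5·6 + 5. Bump = 40. G_4 = 39.
G_4 = 39. HB_7(39) = 5·7 + 4. Bump = 44. G_5 = 43.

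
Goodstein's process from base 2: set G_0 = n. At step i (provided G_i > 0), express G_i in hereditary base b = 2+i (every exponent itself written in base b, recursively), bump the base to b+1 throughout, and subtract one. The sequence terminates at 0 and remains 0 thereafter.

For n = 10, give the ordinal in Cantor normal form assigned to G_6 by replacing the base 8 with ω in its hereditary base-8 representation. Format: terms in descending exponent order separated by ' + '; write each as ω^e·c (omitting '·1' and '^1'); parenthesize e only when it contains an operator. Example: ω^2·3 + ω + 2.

base 2: 10 = 2^(2 + 1) + 2; at 3: 3^(3 + 1) + 3 = 84; next = 83
base 3: 83 = 3^(3 + 1) + 2; at 4: 4^(4 + 1) + 2 = 1026; next = 1025
base 4: 1025 = 4^(4 + 1) + 1; at 5: 5^(5 + 1) + 1 = 15626; next = 15625
base 5: 15625 = 5^(5 + 1); at 6: 6^(6 + 1) = 279936; next = 279935
base 6: 279935 = 5·6^6 + 5·6^5 + 5·6^4 + 5·6^3 + 5·6^2 + 5·6 + 5; at 7: 5·7^7 + 5·7^5 + 5·7^4 + 5·7^3 + 5·7^2 + 5·7 + 5 = 4215755; next = 4215754
base 7: 4215754 = 5·7^7 + 5·7^5 + 5·7^4 + 5·7^3 + 5·7^2 + 5·7 + 4; at 8: 5·8^8 + 5·8^5 + 5·8^4 + 5·8^3 + 5·8^2 + 5·8 + 4 = 84073324; next = 84073323

ω^ω·5 + ω^5·5 + ω^4·5 + ω^3·5 + ω^2·5 + ω·5 + 3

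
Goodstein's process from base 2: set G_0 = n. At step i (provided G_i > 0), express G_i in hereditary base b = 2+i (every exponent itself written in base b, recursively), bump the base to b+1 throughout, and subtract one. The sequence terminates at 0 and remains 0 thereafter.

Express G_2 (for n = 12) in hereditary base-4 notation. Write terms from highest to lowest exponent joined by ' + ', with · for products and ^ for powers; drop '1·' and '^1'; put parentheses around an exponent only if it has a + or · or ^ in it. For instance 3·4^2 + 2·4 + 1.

4^(4 + 1) + 2·4^2 + 2·4 + 1

G_0 = 12. HB_2(12) = 2^(2 + 1) + 2^2. Bump = 108. G_1 = 107.
G_1 = 107. HB_3(107) = 3^(3 + 1) + 2·3^2 + 2·3 + 2. Bump = 1066. G_2 = 1065.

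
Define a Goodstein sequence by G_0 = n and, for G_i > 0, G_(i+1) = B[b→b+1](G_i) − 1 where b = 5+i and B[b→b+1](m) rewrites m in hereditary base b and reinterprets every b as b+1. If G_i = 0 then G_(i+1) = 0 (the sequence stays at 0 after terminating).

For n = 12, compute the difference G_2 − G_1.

i=0: 12 = 2·5 + 2 (b=5); 5→6: 2·6 + 2 = 14; 14−1 = 13
i=1: 13 = 2·6 + 1 (b=6); 6→7: 2·7 + 1 = 15; 15−1 = 14

1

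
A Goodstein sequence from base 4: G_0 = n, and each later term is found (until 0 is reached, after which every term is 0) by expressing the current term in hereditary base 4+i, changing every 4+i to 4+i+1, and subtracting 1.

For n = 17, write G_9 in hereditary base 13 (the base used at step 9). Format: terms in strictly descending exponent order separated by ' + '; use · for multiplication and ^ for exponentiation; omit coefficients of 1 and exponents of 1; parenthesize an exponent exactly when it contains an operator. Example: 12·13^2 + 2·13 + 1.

4·13 + 10

base 4: 17 = 4^2 + 1; at 5: 5^2 + 1 = 26; next = 25
base 5: 25 = 5^2; at 6: 6^2 = 36; next = 35
base 6: 35 = 5·6 + 5; at 7: 5·7 + 5 = 40; next = 39
base 7: 39 = 5·7 + 4; at 8: 5·8 + 4 = 44; next = 43
base 8: 43 = 5·8 + 3; at 9: 5·9 + 3 = 48; next = 47
base 9: 47 = 5·9 + 2; at 10: 5·10 + 2 = 52; next = 51
base 10: 51 = 5·10 + 1; at 11: 5·11 + 1 = 56; next = 55
base 11: 55 = 5·11; at 12: 5·12 = 60; next = 59
base 12: 59 = 4·12 + 11; at 13: 4·13 + 11 = 63; next = 62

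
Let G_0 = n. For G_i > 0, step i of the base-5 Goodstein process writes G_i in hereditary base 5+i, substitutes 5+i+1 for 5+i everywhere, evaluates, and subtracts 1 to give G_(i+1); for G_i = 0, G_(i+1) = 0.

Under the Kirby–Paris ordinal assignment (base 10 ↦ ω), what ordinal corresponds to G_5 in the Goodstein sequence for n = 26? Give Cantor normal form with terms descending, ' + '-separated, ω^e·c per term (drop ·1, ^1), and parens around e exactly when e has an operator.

ω·6 + 3

(0) 26|_5 = 5^2 + 1 ↦ 6^2 + 1|_6 = 37 ⇒ 36
(1) 36|_6 = 6^2 ↦ 7^2|_7 = 49 ⇒ 48
(2) 48|_7 = 6·7 + 6 ↦ 6·8 + 6|_8 = 54 ⇒ 53
(3) 53|_8 = 6·8 + 5 ↦ 6·9 + 5|_9 = 59 ⇒ 58
(4) 58|_9 = 6·9 + 4 ↦ 6·10 + 4|_10 = 64 ⇒ 63
(5) 63|_10 = 6·10 + 3 ↦ 6·11 + 3|_11 = 69 ⇒ 68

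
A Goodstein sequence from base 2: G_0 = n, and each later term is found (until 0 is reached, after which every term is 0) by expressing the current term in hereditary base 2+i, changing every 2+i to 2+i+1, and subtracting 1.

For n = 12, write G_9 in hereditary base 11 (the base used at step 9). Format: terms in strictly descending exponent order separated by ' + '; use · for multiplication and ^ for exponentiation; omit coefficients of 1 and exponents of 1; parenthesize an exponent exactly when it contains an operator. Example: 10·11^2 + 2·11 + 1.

i=0: 12 = 2^(2 + 1) + 2^2 (b=2); 2→3: 3^(3 + 1) + 3^3 = 108; 108−1 = 107
i=1: 107 = 3^(3 + 1) + 2·3^2 + 2·3 + 2 (b=3); 3→4: 4^(4 + 1) + 2·4^2 + 2·4 + 2 = 1066; 1066−1 = 1065
i=2: 1065 = 4^(4 + 1) + 2·4^2 + 2·4 + 1 (b=4); 4→5: 5^(5 + 1) + 2·5^2 + 2·5 + 1 = 15686; 15686−1 = 15685
i=3: 15685 = 5^(5 + 1) + 2·5^2 + 2·5 (b=5); 5→6: 6^(6 + 1) + 2·6^2 + 2·6 = 280020; 280020−1 = 280019
i=4: 280019 = 6^(6 + 1) + 2·6^2 + 6 + 5 (b=6); 6→7: 7^(7 + 1) + 2·7^2 + 7 + 5 = 5764911; 5764911−1 = 5764910
i=5: 5764910 = 7^(7 + 1) + 2·7^2 + 7 + 4 (b=7); 7→8: 8^(8 + 1) + 2·8^2 + 8 + 4 = 134217868; 134217868−1 = 134217867
i=6: 134217867 = 8^(8 + 1) + 2·8^2 + 8 + 3 (b=8); 8→9: 9^(9 + 1) + 2·9^2 + 9 + 3 = 3486784575; 3486784575−1 = 3486784574
i=7: 3486784574 = 9^(9 + 1) + 2·9^2 + 9 + 2 (b=9); 9→10: 10^(10 + 1) + 2·10^2 + 10 + 2 = 100000000212; 100000000212−1 = 100000000211
i=8: 100000000211 = 10^(10 + 1) + 2·10^2 + 10 + 1 (b=10); 10→11: 11^(11 + 1) + 2·11^2 + 11 + 1 = 3138428376975; 3138428376975−1 = 3138428376974

11^(11 + 1) + 2·11^2 + 11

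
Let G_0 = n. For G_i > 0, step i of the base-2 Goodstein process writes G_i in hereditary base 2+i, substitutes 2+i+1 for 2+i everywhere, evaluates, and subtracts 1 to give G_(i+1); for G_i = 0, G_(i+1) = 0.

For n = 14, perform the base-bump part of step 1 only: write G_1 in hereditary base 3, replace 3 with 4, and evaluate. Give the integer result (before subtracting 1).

1282

(0) 14|_2 = 2^(2 + 1) + 2^2 + 2 ↦ 3^(3 + 1) + 3^3 + 3|_3 = 111 ⇒ 110
(1) 110|_3 = 3^(3 + 1) + 3^3 + 2 ↦ 4^(4 + 1) + 4^4 + 2|_4 = 1282 ⇒ 1281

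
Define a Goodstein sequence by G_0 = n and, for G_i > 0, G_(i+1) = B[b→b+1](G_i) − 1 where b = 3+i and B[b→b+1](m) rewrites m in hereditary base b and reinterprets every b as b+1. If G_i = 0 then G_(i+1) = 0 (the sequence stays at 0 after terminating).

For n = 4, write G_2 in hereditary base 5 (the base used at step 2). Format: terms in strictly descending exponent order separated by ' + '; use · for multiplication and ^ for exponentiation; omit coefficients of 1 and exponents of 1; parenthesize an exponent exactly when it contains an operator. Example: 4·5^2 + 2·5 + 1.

4

4 —HB3→ 3 + 1 —bump→ 4 + 1 = 5 —(−1)→ 4
4 —HB4→ 4 —bump→ 5 = 5 —(−1)→ 4
4 —HB5→ 4 —bump→ 4 = 4 —(−1)→ 3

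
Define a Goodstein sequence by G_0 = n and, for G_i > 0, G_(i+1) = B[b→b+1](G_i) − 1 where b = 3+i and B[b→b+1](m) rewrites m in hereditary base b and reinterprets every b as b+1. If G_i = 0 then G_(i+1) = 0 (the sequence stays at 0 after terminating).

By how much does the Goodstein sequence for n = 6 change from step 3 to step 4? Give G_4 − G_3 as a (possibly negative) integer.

6 —HB3→ 2·3 —bump→ 2·4 = 8 —(−1)→ 7
7 —HB4→ 4 + 3 —bump→ 5 + 3 = 8 —(−1)→ 7
7 —HB5→ 5 + 2 —bump→ 6 + 2 = 8 —(−1)→ 7
7 —HB6→ 6 + 1 —bump→ 7 + 1 = 8 —(−1)→ 7

0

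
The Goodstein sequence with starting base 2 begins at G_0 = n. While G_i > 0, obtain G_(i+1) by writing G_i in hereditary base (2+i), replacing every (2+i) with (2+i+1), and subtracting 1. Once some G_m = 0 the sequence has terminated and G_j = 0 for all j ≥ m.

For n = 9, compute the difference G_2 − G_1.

942

9 —HB2→ 2^(2 + 1) + 1 —bump→ 3^(3 + 1) + 1 = 82 —(−1)→ 81
81 —HB3→ 3^(3 + 1) —bump→ 4^(4 + 1) = 1024 —(−1)→ 1023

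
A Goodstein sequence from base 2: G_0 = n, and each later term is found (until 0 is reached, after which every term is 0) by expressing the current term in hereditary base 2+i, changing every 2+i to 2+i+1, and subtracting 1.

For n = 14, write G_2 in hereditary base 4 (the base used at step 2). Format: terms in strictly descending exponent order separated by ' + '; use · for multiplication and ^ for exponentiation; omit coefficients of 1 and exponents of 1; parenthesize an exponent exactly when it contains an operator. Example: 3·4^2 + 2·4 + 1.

4^(4 + 1) + 4^4 + 1

base 2: 14 = 2^(2 + 1) + 2^2 + 2; at 3: 3^(3 + 1) + 3^3 + 3 = 111; next = 110
base 3: 110 = 3^(3 + 1) + 3^3 + 2; at 4: 4^(4 + 1) + 4^4 + 2 = 1282; next = 1281
base 4: 1281 = 4^(4 + 1) + 4^4 + 1; at 5: 5^(5 + 1) + 5^5 + 1 = 18751; next = 18750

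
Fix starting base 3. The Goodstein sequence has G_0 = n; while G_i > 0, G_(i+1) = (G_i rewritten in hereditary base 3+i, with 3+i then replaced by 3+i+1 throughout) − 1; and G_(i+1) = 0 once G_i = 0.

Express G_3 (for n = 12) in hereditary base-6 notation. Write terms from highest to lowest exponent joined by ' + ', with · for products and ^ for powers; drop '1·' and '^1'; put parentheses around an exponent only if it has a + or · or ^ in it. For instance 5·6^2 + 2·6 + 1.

12 —HB3→ 3^2 + 3 —bump→ 4^2 + 4 = 20 —(−1)→ 19
19 —HB4→ 4^2 + 3 —bump→ 5^2 + 3 = 28 —(−1)→ 27
27 —HB5→ 5^2 + 2 —bump→ 6^2 + 2 = 38 —(−1)→ 37
37 —HB6→ 6^2 + 1 —bump→ 7^2 + 1 = 50 —(−1)→ 49

6^2 + 1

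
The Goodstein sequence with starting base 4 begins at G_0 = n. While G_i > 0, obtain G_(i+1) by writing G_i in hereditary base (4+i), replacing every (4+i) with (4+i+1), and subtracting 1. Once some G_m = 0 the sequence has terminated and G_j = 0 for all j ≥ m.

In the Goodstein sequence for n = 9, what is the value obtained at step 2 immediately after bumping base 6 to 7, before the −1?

(0) 9|_4 = 2·4 + 1 ↦ 2·5 + 1|_5 = 11 ⇒ 10
(1) 10|_5 = 2·5 ↦ 2·6|_6 = 12 ⇒ 11
(2) 11|_6 = 6 + 5 ↦ 7 + 5|_7 = 12 ⇒ 11

12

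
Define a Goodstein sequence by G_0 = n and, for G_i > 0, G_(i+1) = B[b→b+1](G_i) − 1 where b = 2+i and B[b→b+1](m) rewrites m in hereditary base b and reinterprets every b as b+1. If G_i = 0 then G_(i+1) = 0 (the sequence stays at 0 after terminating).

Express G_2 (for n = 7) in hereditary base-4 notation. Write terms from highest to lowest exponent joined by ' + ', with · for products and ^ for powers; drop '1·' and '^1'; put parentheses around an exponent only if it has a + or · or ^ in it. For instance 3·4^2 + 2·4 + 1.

G_0=7  [base 2] 2^2 + 2 + 1  →[2↦3]→  3^3 + 3 + 1 = 31  −1 ⇒ G_1=30
G_1=30  [base 3] 3^3 + 3  →[3↦4]→  4^4 + 4 = 260  −1 ⇒ G_2=259

4^4 + 3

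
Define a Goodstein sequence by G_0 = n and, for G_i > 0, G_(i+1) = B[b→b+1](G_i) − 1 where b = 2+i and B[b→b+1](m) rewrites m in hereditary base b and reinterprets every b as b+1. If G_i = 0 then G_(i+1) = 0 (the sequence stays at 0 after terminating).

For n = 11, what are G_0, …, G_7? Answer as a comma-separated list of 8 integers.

base 2: 11 = 2^(2 + 1) + 2 + 1; at 3: 3^(3 + 1) + 3 + 1 = 85; next = 84
base 3: 84 = 3^(3 + 1) + 3; at 4: 4^(4 + 1) + 4 = 1028; next = 1027
base 4: 1027 = 4^(4 + 1) + 3; at 5: 5^(5 + 1) + 3 = 15628; next = 15627
base 5: 15627 = 5^(5 + 1) + 2; at 6: 6^(6 + 1) + 2 = 279938; next = 279937
base 6: 279937 = 6^(6 + 1) + 1; at 7: 7^(7 + 1) + 1 = 5764802; next = 5764801
base 7: 5764801 = 7^(7 + 1); at 8: 8^(8 + 1) = 134217728; next = 134217727
base 8: 134217727 = 7·8^8 + 7·8^7 + 7·8^6 + 7·8^5 + 7·8^4 + 7·8^3 + 7·8^2 + 7·8 + 7; at 9: 7·9^9 + 7·9^7 + 7·9^6 + 7·9^5 + 7·9^4 + 7·9^3 + 7·9^2 + 7·9 + 7 = 2749609303; next = 2749609302

11, 84, 1027, 15627, 279937, 5764801, 134217727, 2749609302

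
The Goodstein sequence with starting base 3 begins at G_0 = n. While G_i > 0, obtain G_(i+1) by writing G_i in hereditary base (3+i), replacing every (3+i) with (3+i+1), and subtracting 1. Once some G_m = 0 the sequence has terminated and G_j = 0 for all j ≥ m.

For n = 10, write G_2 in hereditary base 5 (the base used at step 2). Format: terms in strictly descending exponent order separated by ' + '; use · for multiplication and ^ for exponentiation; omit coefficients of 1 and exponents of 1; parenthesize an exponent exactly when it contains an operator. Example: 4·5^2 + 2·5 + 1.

4·5 + 4

[0] 10 ≡ 3^2 + 1 (base 3). Lift 4: 17. −1: 16.
[1] 16 ≡ 4^2 (base 4). Lift 5: 25. −1: 24.
[2] 24 ≡ 4·5 + 4 (base 5). Lift 6: 28. −1: 27.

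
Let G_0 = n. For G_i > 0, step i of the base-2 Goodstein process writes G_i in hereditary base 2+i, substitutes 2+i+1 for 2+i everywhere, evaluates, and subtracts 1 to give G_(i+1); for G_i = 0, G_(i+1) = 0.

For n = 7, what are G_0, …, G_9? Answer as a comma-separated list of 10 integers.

7, 30, 259, 3127, 46657, 823543, 16777215, 37665879, 77777775, 150051213

step 0: 7 = 2^2 + 2 + 1; sub 3 for 2: 3^3 + 3 + 1; = 31; G_1 = 31−1 = 30
step 1: 30 = 3^3 + 3; sub 4 for 3: 4^4 + 4; = 260; G_2 = 260−1 = 259
step 2: 259 = 4^4 + 3; sub 5 for 4: 5^5 + 3; = 3128; G_3 = 3128−1 = 3127
step 3: 3127 = 5^5 + 2; sub 6 for 5: 6^6 + 2; = 46658; G_4 = 46658−1 = 46657
step 4: 46657 = 6^6 + 1; sub 7 for 6: 7^7 + 1; = 823544; G_5 = 823544−1 = 823543
step 5: 823543 = 7^7; sub 8 for 7: 8^8; = 16777216; G_6 = 16777216−1 = 16777215
step 6: 16777215 = 7·8^7 + 7·8^6 + 7·8^5 + 7·8^4 + 7·8^3 + 7·8^2 + 7·8 + 7; sub 9 for 8: 7·9^7 + 7·9^6 + 7·9^5 + 7·9^4 + 7·9^3 + 7·9^2 + 7·9 + 7; = 37665880; G_7 = 37665880−1 = 37665879
step 7: 37665879 = 7·9^7 + 7·9^6 + 7·9^5 + 7·9^4 + 7·9^3 + 7·9^2 + 7·9 + 6; sub 10 for 9: 7·10^7 + 7·10^6 + 7·10^5 + 7·10^4 + 7·10^3 + 7·10^2 + 7·10 + 6; = 77777776; G_8 = 77777776−1 = 77777775
step 8: 77777775 = 7·10^7 + 7·10^6 + 7·10^5 + 7·10^4 + 7·10^3 + 7·10^2 + 7·10 + 5; sub 11 for 10: 7·11^7 + 7·11^6 + 7·11^5 + 7·11^4 + 7·11^3 + 7·11^2 + 7·11 + 5; = 150051214; G_9 = 150051214−1 = 150051213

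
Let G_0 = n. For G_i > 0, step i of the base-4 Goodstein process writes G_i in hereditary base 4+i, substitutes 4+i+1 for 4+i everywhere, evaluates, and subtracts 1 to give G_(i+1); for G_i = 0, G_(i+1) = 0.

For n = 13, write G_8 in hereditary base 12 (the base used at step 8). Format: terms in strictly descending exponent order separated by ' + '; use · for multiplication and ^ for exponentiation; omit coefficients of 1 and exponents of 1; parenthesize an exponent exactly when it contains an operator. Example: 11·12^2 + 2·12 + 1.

i=0: 13 = 3·4 + 1 (b=4); 4→5: 3·5 + 1 = 16; 16−1 = 15
i=1: 15 = 3·5 (b=5); 5→6: 3·6 = 18; 18−1 = 17
i=2: 17 = 2·6 + 5 (b=6); 6→7: 2·7 + 5 = 19; 19−1 = 18
i=3: 18 = 2·7 + 4 (b=7); 7→8: 2·8 + 4 = 20; 20−1 = 19
i=4: 19 = 2·8 + 3 (b=8); 8→9: 2·9 + 3 = 21; 21−1 = 20
i=5: 20 = 2·9 + 2 (b=9); 9→10: 2·10 + 2 = 22; 22−1 = 21
i=6: 21 = 2·10 + 1 (b=10); 10→11: 2·11 + 1 = 23; 23−1 = 22
i=7: 22 = 2·11 (b=11); 11→12: 2·12 = 24; 24−1 = 23

12 + 11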